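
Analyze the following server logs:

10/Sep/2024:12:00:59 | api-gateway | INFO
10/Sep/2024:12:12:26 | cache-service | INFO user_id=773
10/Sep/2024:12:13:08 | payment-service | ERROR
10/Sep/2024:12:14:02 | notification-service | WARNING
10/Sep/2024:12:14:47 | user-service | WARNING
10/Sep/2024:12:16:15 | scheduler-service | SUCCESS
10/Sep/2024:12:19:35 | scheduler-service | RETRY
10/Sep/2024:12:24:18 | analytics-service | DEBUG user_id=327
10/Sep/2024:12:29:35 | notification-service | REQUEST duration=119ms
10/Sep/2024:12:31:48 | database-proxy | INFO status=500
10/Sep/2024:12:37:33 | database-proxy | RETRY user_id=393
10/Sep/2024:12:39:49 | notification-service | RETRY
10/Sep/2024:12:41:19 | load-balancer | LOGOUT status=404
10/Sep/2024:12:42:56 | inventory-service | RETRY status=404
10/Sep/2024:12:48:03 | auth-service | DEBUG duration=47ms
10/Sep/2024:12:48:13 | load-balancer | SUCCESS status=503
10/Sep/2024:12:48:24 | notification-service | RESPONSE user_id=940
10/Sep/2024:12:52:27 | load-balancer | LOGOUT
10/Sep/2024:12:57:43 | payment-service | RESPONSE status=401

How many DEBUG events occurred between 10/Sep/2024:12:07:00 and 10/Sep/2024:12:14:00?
0

To count events in the time window:

1. Window boundaries: 10/Sep/2024:12:07:00 to 10/Sep/2024:12:14:00
2. Filter for DEBUG events within this window
3. Count matching events: 0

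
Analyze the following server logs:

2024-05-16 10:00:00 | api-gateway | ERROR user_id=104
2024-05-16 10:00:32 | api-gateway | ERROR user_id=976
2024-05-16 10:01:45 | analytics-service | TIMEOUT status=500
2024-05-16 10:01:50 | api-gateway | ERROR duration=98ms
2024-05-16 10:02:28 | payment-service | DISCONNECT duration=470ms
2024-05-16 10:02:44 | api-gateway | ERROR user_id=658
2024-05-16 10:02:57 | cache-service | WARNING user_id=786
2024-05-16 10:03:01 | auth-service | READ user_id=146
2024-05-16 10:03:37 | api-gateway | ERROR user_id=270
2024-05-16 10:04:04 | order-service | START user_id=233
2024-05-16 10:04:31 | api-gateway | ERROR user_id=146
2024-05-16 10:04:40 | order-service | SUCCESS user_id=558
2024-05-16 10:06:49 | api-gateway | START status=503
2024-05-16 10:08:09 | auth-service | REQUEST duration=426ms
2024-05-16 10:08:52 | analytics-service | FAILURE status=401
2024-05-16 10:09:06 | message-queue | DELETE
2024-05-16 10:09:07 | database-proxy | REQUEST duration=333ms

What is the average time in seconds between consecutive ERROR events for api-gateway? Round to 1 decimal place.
54.2

To calculate average interval:

1. Find all ERROR events for api-gateway in order
2. Calculate time gaps between consecutive events
3. Compute mean of gaps: 271 / 5 = 54.2 seconds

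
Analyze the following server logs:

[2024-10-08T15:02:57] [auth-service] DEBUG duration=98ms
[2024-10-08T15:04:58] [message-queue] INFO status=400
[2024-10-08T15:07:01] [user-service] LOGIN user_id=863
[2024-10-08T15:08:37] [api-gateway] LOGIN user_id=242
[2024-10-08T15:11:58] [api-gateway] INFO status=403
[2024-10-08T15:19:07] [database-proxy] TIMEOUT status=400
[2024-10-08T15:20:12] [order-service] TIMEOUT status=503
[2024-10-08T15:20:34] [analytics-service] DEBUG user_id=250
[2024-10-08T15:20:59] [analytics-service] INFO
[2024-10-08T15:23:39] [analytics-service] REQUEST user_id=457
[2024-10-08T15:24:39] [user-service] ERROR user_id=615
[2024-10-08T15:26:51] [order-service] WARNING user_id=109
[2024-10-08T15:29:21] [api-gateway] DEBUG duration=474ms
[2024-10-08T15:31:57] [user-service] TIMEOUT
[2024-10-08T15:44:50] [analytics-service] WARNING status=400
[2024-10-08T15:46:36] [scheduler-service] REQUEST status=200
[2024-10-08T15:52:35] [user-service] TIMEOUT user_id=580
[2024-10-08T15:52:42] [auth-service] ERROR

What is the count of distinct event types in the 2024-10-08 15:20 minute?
3

To count unique event types:

1. Filter events in the minute starting at 2024-10-08 15:20
2. Extract event types from matching entries
3. Count unique types: 3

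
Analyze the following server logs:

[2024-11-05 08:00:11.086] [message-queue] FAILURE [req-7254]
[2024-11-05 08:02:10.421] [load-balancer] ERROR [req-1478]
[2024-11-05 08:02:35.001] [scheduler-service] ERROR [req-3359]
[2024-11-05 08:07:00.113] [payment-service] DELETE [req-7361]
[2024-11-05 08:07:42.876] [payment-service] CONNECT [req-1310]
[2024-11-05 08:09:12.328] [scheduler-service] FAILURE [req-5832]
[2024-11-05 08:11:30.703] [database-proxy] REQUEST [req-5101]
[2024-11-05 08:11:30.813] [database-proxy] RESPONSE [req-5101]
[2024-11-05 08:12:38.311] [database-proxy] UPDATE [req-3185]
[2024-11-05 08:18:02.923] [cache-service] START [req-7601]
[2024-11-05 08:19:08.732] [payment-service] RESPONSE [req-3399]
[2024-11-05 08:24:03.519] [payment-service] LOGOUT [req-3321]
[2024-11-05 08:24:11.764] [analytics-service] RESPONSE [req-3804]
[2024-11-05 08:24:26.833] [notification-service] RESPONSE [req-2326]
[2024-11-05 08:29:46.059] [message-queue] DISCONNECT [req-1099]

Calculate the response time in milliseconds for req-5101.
110

To calculate latency:

1. Find REQUEST with id req-5101: 2024-11-05 08:11:30.703
2. Find RESPONSE with id req-5101: 2024-11-05 08:11:30.813
3. Latency: 2024-11-05 08:11:30.813 - 2024-11-05 08:11:30.703 = 110ms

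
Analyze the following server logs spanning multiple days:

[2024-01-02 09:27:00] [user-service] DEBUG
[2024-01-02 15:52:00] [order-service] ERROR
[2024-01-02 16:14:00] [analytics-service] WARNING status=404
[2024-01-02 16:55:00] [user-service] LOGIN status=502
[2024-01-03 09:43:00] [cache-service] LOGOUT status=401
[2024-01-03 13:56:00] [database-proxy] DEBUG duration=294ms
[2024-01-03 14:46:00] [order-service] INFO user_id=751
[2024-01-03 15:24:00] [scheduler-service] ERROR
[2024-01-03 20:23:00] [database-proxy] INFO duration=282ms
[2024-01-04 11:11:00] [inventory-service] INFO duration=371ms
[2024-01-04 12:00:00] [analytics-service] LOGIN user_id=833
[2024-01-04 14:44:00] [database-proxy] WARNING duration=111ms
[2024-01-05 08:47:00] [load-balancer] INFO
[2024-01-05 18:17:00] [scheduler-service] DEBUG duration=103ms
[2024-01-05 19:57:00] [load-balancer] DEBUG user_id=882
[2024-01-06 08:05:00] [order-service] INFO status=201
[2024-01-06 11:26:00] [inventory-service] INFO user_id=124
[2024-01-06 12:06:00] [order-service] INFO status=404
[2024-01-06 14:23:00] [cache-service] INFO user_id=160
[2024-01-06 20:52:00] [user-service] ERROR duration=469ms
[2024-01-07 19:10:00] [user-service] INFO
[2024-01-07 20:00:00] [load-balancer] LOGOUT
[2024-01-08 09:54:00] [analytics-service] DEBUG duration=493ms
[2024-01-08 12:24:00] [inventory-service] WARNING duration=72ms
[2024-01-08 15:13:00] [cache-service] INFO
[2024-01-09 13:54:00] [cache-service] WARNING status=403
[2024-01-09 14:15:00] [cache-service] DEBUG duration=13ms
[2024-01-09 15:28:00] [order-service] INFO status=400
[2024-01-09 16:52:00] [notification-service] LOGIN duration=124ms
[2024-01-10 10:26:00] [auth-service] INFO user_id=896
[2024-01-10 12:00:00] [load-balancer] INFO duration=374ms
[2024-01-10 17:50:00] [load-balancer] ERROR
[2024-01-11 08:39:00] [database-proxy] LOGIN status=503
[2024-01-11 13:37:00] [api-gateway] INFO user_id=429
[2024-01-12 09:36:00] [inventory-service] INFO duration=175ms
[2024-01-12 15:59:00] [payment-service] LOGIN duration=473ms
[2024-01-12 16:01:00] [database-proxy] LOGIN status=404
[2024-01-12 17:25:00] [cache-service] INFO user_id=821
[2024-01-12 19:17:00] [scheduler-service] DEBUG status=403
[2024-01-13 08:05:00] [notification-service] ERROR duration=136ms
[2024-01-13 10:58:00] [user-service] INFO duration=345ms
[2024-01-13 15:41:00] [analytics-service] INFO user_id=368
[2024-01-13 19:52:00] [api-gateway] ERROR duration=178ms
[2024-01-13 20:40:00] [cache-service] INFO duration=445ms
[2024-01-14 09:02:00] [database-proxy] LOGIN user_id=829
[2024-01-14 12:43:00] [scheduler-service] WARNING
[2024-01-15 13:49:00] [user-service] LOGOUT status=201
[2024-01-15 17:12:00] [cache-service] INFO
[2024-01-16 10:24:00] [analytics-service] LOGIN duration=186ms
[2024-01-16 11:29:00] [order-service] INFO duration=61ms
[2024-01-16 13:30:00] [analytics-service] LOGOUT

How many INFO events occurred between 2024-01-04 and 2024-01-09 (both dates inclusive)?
9

To filter by date range:

1. Date range: 2024-01-04 through 2024-01-09, both dates inclusive
2. Filter for INFO events whose date falls in this range
3. Count matching events: 9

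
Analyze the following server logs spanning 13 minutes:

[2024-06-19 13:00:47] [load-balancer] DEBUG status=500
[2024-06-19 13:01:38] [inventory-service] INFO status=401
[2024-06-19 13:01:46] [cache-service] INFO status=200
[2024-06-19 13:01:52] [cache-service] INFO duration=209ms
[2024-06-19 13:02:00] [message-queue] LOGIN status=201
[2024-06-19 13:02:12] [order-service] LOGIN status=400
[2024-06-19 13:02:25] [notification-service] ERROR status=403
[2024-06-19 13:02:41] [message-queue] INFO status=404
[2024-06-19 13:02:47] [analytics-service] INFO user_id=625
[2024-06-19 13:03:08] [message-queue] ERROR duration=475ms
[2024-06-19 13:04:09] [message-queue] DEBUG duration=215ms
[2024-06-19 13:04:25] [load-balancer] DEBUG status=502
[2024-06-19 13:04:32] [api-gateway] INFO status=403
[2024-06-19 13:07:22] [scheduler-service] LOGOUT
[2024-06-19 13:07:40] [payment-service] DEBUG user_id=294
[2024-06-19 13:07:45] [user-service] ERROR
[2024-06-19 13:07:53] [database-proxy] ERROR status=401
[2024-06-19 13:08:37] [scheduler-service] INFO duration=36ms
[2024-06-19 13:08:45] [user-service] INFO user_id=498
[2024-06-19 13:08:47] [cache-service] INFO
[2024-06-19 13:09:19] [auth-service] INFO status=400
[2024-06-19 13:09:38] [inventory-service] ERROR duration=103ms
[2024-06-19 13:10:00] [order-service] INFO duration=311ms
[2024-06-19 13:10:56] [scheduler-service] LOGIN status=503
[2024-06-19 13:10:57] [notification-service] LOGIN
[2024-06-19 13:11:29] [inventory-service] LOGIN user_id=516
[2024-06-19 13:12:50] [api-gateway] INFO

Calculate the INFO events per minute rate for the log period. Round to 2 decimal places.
0.92

To calculate the rate:

1. Count total INFO events: 12
2. Total time period: 13 minutes
3. Rate = 12 / 13 = 0.92 events per minute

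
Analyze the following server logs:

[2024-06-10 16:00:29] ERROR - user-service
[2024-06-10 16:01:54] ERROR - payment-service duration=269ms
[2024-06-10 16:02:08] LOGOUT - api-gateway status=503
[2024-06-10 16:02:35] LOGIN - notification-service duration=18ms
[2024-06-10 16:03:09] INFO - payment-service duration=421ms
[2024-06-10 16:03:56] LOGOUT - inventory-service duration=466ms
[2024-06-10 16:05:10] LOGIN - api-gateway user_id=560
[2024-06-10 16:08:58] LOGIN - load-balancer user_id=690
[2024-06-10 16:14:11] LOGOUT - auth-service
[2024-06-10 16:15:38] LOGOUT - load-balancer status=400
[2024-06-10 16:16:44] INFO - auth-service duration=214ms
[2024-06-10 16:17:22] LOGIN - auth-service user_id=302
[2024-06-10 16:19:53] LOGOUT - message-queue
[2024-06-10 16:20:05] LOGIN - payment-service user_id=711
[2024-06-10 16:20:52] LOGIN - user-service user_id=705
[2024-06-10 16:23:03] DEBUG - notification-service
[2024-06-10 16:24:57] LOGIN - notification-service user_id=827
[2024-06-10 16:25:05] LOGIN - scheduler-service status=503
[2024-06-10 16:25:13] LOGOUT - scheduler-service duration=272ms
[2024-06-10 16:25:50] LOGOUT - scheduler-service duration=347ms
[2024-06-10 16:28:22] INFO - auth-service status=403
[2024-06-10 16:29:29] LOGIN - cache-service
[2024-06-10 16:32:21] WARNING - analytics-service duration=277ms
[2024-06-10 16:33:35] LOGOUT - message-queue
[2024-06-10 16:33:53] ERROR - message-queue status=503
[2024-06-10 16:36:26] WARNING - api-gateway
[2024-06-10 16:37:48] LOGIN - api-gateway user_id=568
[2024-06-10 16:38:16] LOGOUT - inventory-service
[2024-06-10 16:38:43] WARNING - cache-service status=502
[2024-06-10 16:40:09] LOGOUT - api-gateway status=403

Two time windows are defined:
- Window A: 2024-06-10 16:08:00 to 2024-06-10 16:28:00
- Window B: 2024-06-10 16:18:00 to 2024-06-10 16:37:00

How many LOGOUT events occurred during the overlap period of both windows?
3

To find overlap events:

1. Window A: 2024-06-10 16:08:00 to 2024-06-10 16:28:00
2. Window B: 2024-06-10 16:18:00 to 2024-06-10 16:37:00
3. Overlap period: 2024-06-10 16:18:00 to 2024-06-10 16:28:00
4. Count LOGOUT events in overlap: 3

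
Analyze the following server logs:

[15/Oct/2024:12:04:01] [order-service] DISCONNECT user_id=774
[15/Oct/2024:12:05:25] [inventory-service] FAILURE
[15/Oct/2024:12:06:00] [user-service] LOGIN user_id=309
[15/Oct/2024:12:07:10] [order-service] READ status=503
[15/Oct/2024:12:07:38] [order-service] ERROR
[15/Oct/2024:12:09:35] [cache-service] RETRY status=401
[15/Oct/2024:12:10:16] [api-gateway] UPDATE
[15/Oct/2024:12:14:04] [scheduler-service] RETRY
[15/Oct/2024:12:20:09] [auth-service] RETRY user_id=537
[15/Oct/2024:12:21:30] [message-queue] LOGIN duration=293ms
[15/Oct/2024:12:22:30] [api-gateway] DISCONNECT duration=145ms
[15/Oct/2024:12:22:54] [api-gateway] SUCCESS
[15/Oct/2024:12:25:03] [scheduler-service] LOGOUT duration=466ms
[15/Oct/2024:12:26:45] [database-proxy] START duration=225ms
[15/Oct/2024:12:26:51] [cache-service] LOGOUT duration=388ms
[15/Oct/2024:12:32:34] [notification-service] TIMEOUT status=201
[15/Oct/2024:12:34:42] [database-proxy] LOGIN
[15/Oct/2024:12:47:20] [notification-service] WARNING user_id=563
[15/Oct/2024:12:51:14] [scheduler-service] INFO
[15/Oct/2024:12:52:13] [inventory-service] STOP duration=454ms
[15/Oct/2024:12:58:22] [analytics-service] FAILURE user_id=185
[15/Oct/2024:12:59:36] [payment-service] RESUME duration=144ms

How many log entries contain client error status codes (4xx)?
1

To find matching entries:

1. Pattern to match: client error status codes (4xx)
2. Scan each log entry for the pattern
3. Count matches: 1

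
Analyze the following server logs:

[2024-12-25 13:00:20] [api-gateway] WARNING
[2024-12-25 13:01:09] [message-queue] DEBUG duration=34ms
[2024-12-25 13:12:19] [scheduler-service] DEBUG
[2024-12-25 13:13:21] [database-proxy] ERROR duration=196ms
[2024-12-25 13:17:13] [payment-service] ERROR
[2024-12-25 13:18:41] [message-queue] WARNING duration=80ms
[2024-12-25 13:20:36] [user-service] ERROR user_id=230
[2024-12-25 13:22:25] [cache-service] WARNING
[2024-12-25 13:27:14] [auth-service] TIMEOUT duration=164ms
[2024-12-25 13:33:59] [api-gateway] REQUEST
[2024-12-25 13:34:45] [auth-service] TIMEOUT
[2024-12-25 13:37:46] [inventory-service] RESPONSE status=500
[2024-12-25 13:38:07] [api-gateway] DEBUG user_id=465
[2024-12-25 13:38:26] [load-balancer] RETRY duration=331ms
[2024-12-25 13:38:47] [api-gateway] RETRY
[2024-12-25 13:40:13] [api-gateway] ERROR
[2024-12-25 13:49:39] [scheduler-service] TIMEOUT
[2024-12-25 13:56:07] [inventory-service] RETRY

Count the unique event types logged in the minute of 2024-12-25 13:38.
2

To count unique event types:

1. Filter events in the minute starting at 2024-12-25 13:38
2. Extract event types from matching entries
3. Count unique types: 2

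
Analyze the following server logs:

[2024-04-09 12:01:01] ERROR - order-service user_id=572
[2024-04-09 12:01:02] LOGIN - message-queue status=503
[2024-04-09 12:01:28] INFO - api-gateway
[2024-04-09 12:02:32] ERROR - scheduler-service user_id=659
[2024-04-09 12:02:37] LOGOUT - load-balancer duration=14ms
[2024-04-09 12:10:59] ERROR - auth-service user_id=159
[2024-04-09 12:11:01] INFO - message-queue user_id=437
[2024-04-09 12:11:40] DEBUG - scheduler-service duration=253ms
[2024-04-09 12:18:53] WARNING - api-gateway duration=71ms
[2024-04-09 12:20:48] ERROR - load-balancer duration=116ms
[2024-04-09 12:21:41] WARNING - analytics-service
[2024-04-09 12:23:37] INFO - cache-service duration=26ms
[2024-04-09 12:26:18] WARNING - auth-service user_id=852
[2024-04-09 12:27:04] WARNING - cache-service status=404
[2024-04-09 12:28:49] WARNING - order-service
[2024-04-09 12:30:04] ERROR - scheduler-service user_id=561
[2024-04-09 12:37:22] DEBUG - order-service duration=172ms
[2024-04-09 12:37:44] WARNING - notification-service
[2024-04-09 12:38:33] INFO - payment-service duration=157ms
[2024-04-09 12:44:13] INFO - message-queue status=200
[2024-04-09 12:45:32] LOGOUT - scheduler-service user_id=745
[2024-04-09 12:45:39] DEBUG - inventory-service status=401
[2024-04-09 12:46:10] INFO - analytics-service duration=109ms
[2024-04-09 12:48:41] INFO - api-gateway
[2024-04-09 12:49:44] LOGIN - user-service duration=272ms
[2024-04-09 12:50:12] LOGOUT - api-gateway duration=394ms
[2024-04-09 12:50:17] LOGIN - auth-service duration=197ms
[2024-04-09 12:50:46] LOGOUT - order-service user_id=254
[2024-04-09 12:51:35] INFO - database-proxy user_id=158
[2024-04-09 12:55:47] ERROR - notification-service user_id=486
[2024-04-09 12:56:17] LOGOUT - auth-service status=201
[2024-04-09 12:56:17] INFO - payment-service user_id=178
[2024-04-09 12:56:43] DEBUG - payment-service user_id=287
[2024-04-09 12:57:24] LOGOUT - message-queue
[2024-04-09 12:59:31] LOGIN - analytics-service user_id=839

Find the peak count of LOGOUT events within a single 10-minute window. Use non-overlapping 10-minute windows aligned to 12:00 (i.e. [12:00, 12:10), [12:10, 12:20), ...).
4

To find the burst window:

1. Divide the log period into non-overlapping 10-minute windows starting at 12:00
2. Count LOGOUT events in each window
3. Find the window with maximum count
4. Maximum events in a window: 4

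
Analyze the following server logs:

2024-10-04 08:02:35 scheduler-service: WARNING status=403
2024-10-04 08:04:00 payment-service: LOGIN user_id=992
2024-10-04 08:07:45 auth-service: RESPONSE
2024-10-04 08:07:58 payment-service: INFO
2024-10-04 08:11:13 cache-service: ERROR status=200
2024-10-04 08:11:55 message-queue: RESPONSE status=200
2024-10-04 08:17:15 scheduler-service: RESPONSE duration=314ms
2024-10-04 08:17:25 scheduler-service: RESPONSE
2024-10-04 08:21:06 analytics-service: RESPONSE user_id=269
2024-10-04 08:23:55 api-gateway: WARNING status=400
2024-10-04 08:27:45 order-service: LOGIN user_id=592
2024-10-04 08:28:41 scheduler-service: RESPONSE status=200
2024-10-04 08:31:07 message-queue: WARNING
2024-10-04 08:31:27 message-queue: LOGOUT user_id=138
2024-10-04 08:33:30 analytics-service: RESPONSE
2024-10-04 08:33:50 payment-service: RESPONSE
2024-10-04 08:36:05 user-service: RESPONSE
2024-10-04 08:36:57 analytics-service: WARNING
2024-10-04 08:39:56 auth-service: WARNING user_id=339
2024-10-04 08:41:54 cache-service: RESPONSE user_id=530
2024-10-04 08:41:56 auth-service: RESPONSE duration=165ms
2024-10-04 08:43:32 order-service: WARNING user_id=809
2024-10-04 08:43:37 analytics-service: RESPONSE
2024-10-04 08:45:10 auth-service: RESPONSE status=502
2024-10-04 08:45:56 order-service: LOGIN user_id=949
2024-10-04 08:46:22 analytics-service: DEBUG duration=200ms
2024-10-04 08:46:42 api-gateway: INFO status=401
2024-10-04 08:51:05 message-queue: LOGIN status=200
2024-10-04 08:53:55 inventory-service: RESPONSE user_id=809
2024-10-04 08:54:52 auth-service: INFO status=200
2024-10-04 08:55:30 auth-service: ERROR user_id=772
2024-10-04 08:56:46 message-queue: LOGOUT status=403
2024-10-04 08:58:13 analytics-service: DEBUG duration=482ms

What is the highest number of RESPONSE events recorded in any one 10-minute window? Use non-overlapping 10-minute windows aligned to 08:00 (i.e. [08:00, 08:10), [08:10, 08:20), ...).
4

To find the burst window:

1. Divide the log period into non-overlapping 10-minute windows starting at 08:00
2. Count RESPONSE events in each window
3. Find the window with maximum count
4. Maximum events in a window: 4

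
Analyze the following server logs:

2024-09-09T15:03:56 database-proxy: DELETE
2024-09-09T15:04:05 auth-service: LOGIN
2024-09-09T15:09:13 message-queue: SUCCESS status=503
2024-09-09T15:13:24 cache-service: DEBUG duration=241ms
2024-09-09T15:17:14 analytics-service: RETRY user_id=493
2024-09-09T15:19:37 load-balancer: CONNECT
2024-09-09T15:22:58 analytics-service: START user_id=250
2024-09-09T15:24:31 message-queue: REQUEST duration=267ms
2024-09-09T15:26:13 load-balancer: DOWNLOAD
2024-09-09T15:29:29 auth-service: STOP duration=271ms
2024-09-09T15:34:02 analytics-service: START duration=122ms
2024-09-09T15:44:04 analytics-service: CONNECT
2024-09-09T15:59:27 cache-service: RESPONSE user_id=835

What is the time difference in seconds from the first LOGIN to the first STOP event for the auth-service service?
1524

To find the time between events:

1. Locate the first LOGIN event for auth-service: 2024-09-09T15:04:05
2. Locate the first STOP event for auth-service: 2024-09-09T15:29:29
3. Calculate the difference: 2024-09-09T15:29:29 - 2024-09-09T15:04:05 = 1524 seconds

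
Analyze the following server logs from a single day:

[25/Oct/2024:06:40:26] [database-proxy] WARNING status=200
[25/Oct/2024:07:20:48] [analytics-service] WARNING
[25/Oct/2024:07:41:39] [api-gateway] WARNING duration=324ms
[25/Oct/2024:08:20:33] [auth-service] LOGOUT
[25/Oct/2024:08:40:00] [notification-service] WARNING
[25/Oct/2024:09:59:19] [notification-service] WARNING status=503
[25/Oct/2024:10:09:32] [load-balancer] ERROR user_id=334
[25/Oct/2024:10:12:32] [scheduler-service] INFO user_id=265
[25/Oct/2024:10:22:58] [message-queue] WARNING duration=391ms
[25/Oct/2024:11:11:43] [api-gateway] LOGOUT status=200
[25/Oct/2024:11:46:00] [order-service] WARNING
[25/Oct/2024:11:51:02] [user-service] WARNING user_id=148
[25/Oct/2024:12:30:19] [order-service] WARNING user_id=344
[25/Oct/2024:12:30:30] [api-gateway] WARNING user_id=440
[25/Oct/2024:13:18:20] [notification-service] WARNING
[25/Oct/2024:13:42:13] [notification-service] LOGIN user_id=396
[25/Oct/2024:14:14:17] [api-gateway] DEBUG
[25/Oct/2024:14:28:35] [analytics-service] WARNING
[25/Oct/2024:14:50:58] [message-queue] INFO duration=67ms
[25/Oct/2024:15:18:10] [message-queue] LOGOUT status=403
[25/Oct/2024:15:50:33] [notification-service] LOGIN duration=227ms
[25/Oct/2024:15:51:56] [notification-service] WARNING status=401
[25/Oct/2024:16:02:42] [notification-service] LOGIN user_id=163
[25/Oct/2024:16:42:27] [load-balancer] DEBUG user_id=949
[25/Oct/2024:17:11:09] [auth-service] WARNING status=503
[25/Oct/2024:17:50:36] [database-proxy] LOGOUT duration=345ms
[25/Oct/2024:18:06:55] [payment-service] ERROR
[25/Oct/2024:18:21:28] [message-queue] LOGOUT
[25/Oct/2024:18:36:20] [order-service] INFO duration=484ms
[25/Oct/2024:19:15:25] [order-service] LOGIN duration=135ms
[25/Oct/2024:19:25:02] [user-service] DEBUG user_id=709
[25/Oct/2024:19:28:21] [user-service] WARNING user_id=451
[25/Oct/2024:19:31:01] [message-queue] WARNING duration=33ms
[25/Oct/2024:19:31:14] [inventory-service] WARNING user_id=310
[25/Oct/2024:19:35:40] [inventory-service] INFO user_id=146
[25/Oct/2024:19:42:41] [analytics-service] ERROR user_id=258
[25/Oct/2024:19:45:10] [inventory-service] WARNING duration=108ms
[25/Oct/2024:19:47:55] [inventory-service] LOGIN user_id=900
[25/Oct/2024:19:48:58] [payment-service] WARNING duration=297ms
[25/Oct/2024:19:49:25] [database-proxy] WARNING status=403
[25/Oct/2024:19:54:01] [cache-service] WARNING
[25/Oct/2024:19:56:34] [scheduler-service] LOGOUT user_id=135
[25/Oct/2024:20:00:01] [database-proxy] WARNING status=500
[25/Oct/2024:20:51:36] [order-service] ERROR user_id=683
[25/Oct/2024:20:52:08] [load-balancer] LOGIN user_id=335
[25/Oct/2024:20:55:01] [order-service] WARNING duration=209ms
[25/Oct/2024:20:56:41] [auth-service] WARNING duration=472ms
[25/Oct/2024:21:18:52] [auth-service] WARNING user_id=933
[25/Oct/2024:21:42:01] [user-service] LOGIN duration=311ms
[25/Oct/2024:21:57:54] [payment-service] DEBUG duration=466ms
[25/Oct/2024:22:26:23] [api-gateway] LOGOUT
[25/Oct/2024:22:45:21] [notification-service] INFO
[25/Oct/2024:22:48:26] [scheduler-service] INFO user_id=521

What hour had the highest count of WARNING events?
19

To find the peak hour:

1. Group all WARNING events by hour
2. Count events in each hour
3. Find hour with maximum count
4. Peak hour: 19 (with 7 events)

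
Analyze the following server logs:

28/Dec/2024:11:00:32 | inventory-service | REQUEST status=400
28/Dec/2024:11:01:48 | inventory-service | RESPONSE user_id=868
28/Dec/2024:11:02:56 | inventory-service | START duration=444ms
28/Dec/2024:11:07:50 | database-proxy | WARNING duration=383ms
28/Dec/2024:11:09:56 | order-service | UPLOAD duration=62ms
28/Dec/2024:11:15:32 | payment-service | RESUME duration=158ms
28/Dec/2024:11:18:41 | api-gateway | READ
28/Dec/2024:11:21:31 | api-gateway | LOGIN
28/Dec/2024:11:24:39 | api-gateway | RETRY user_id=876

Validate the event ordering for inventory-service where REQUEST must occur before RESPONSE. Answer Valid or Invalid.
Valid

To validate ordering:

1. Required order: REQUEST → RESPONSE
2. Rule: REQUEST must occur before RESPONSE
3. Check actual order of events for inventory-service
4. Result: Valid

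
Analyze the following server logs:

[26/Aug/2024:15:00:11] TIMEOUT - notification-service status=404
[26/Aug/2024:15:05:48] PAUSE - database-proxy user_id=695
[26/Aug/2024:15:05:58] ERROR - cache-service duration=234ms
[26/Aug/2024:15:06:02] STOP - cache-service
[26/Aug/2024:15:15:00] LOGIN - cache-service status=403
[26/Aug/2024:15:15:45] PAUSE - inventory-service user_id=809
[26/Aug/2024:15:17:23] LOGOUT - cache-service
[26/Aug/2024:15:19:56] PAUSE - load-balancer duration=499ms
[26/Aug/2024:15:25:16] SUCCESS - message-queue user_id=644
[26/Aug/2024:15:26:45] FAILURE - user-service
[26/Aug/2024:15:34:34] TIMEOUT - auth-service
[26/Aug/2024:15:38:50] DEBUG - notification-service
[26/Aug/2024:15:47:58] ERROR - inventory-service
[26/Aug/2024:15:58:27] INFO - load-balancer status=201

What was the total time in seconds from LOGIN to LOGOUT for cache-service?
143

To calculate state duration:

1. Find LOGIN event for cache-service: 26/Aug/2024:15:15:00
2. Find LOGOUT event for cache-service: 26/Aug/2024:15:17:23
3. Calculate duration: 26/Aug/2024:15:17:23 - 26/Aug/2024:15:15:00 = 143 seconds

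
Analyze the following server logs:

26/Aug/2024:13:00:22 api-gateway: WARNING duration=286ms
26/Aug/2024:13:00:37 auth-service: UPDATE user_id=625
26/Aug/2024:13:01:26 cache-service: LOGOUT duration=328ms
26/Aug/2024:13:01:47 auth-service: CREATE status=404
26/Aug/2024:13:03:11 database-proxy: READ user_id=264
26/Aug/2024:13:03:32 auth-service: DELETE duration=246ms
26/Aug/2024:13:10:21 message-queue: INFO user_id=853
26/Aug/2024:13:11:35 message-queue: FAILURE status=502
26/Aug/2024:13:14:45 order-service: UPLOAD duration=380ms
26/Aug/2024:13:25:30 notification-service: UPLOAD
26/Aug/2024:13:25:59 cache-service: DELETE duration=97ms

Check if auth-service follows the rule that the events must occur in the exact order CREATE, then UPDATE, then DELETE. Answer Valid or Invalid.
Invalid

To validate ordering:

1. Required order: CREATE → UPDATE → DELETE
2. Rule: the events must occur in the exact order CREATE, then UPDATE, then DELETE
3. Check actual order of events for auth-service
4. Result: Invalid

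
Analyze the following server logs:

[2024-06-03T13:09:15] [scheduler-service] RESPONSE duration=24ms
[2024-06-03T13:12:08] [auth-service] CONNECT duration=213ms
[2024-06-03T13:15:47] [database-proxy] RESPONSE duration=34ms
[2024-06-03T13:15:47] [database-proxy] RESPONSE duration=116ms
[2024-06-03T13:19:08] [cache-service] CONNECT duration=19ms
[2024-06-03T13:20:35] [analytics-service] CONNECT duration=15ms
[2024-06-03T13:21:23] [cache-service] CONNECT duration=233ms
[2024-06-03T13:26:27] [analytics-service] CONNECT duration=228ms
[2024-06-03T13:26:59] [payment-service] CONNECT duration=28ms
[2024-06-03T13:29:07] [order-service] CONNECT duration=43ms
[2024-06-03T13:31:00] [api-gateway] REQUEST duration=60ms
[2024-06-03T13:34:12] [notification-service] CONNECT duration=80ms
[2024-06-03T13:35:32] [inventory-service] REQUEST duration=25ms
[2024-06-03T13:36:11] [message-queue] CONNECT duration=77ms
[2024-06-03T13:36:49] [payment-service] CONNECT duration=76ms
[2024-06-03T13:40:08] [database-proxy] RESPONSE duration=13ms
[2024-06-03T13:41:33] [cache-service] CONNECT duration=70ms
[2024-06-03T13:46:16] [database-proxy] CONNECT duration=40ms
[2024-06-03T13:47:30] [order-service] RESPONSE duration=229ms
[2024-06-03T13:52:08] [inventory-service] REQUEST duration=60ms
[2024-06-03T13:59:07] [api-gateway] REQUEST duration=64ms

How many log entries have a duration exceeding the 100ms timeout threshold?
5

To count timeouts:

1. Threshold: 100ms
2. Extract duration from each log entry
3. Count entries where duration > 100
4. Timeout count: 5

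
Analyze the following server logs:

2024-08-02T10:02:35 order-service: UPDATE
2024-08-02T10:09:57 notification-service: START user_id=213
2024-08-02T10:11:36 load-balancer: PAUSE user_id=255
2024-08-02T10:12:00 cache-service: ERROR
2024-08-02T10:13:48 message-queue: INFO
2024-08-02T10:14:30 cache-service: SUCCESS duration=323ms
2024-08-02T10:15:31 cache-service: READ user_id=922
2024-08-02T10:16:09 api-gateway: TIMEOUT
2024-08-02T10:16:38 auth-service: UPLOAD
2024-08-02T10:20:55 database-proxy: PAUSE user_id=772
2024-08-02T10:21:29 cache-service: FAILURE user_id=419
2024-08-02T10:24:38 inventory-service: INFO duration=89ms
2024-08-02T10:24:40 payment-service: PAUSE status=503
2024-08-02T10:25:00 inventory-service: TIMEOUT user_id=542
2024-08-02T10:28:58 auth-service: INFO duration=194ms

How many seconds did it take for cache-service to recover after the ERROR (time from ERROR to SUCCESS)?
150

To calculate recovery time:

1. Find ERROR event for cache-service: 2024-08-02T10:12:00
2. Find next SUCCESS event for cache-service: 2024-08-02T10:14:30
3. Recovery time: 2024-08-02T10:14:30 - 2024-08-02T10:12:00 = 150 seconds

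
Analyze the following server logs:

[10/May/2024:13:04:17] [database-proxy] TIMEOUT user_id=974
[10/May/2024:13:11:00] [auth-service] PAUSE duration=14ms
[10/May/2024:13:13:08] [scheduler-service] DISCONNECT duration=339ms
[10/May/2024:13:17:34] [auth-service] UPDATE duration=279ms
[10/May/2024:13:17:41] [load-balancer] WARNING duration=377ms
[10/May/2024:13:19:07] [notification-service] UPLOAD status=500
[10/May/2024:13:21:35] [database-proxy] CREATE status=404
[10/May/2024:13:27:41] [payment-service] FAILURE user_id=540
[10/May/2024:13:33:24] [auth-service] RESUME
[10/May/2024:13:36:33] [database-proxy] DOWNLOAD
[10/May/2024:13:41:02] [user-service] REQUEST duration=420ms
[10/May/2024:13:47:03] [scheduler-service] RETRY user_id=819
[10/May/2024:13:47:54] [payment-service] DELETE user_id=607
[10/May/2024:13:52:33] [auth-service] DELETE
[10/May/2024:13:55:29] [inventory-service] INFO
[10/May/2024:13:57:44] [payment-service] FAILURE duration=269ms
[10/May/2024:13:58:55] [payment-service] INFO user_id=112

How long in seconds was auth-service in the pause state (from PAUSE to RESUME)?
1344

To calculate state duration:

1. Find PAUSE event for auth-service: 10/May/2024:13:11:00
2. Find RESUME event for auth-service: 10/May/2024:13:33:24
3. Calculate duration: 10/May/2024:13:33:24 - 10/May/2024:13:11:00 = 1344 seconds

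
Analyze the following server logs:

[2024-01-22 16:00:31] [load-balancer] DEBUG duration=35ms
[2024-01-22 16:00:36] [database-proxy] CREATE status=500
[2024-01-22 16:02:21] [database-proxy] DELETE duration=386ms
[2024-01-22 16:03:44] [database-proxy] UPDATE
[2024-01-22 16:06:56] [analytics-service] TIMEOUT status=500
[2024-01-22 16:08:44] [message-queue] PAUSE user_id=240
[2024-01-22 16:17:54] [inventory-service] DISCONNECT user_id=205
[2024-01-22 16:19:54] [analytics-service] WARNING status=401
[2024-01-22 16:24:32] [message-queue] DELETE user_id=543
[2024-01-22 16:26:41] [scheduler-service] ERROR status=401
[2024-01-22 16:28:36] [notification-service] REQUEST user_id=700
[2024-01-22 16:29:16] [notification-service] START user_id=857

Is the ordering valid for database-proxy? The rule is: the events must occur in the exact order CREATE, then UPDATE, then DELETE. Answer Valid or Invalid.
Invalid

To validate ordering:

1. Required order: CREATE → UPDATE → DELETE
2. Rule: the events must occur in the exact order CREATE, then UPDATE, then DELETE
3. Check actual order of events for database-proxy
4. Result: Invalid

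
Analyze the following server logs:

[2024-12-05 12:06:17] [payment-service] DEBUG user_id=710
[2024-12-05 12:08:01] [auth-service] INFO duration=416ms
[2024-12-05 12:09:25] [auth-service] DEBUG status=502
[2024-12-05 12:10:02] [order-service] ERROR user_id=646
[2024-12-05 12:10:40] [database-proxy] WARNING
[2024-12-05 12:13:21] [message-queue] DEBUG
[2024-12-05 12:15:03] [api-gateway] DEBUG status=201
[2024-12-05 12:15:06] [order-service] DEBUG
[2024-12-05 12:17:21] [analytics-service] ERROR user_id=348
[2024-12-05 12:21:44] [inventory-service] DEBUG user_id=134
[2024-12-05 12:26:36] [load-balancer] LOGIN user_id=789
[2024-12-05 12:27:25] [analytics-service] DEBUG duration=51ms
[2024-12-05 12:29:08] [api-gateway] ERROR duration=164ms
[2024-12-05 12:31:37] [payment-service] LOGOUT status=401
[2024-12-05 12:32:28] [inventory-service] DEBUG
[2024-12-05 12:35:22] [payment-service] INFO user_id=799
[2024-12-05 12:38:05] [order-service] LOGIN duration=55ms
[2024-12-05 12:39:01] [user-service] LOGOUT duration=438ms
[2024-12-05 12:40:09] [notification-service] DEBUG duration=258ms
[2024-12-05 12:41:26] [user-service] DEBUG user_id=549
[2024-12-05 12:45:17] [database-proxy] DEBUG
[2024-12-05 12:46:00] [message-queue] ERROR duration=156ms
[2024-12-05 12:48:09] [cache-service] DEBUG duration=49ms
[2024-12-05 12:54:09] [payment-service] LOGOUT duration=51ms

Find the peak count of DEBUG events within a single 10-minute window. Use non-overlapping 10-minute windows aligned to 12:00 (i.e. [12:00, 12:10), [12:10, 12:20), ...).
4

To find the burst window:

1. Divide the log period into non-overlapping 10-minute windows starting at 12:00
2. Count DEBUG events in each window
3. Find the window with maximum count
4. Maximum events in a window: 4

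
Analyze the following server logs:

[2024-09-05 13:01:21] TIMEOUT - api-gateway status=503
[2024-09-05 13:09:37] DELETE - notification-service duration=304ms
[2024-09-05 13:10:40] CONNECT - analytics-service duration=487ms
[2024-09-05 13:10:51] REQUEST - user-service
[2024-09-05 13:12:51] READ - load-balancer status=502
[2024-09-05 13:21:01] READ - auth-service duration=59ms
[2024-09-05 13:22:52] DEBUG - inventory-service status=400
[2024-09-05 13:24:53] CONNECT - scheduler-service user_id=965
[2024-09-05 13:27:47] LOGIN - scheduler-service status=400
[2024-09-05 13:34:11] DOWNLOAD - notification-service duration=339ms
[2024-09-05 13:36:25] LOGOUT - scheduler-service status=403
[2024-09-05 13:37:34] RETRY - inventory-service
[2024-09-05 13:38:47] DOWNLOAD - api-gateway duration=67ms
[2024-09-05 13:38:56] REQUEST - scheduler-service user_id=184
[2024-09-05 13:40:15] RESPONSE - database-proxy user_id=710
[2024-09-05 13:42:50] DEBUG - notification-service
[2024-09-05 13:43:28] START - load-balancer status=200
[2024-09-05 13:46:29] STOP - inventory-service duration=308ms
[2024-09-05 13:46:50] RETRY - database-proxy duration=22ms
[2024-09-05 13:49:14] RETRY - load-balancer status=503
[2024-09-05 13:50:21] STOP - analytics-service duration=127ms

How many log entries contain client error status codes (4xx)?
3

To find matching entries:

1. Pattern to match: client error status codes (4xx)
2. Scan each log entry for the pattern
3. Count matches: 3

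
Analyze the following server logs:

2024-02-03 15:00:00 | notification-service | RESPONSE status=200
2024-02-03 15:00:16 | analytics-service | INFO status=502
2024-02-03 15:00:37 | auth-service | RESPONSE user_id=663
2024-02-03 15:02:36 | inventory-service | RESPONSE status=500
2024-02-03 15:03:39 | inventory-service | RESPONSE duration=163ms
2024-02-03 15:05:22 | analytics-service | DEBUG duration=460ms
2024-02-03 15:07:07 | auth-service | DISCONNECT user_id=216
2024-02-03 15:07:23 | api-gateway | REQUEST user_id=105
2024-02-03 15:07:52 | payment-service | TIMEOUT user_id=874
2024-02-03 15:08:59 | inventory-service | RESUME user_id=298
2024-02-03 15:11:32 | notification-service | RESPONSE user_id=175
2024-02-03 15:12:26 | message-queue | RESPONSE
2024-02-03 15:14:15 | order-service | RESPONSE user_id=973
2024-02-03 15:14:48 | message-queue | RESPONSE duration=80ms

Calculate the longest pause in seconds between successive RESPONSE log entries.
473

To find the longest gap:

1. Extract all RESPONSE events in chronological order
2. Calculate time differences between consecutive events
3. Find the maximum difference
4. Longest gap: 473 seconds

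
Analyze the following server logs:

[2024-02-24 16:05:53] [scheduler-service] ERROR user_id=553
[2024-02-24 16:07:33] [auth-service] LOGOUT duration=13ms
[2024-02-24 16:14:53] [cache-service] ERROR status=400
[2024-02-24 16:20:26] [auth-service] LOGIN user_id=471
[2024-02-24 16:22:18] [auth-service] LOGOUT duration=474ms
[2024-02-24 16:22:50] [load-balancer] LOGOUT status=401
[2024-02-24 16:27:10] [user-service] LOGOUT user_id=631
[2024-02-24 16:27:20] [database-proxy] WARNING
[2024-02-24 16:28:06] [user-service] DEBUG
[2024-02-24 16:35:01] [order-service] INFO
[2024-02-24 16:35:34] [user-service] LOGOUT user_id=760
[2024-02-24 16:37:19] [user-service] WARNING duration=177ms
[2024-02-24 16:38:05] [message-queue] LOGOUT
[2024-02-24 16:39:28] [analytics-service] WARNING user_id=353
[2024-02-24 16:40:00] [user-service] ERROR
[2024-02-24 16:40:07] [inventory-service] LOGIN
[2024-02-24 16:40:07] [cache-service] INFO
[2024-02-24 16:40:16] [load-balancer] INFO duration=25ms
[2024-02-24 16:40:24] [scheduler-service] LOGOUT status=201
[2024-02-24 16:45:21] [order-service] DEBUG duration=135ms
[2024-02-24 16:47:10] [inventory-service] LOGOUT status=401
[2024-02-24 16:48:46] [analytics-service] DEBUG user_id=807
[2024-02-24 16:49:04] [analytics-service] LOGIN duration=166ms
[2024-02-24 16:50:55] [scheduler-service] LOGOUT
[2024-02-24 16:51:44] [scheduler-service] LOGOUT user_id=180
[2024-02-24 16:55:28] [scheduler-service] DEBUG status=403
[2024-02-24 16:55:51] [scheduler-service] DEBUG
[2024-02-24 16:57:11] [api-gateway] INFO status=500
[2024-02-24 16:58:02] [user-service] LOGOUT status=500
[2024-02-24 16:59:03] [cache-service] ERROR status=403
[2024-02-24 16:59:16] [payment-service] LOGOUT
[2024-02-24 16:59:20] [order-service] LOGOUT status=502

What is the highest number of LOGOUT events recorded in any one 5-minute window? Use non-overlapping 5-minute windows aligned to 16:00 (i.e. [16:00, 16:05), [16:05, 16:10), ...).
3

To find the burst window:

1. Divide the log period into non-overlapping 5-minute windows starting at 16:00
2. Count LOGOUT events in each window
3. Find the window with maximum count
4. Maximum events in a window: 3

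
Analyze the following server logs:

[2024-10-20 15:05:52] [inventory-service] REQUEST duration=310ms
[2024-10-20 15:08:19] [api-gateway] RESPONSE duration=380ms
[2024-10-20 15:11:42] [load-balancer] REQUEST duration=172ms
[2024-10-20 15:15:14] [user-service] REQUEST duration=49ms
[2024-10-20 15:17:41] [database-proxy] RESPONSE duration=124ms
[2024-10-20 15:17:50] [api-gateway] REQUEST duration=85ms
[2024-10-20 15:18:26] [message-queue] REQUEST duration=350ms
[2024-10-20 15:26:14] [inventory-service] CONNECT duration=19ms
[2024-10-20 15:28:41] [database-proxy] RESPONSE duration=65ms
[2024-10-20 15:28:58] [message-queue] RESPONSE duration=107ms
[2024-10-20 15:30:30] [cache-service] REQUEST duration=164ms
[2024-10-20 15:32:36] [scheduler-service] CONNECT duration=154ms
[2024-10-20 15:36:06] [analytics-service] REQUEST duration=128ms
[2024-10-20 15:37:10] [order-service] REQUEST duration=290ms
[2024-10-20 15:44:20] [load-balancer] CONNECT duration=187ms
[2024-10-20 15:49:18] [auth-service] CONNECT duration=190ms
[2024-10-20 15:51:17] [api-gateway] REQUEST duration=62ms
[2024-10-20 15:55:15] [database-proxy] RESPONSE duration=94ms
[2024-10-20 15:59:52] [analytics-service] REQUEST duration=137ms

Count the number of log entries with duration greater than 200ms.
4

To count timeouts:

1. Threshold: 200ms
2. Extract duration from each log entry
3. Count entries where duration > 200
4. Timeout count: 4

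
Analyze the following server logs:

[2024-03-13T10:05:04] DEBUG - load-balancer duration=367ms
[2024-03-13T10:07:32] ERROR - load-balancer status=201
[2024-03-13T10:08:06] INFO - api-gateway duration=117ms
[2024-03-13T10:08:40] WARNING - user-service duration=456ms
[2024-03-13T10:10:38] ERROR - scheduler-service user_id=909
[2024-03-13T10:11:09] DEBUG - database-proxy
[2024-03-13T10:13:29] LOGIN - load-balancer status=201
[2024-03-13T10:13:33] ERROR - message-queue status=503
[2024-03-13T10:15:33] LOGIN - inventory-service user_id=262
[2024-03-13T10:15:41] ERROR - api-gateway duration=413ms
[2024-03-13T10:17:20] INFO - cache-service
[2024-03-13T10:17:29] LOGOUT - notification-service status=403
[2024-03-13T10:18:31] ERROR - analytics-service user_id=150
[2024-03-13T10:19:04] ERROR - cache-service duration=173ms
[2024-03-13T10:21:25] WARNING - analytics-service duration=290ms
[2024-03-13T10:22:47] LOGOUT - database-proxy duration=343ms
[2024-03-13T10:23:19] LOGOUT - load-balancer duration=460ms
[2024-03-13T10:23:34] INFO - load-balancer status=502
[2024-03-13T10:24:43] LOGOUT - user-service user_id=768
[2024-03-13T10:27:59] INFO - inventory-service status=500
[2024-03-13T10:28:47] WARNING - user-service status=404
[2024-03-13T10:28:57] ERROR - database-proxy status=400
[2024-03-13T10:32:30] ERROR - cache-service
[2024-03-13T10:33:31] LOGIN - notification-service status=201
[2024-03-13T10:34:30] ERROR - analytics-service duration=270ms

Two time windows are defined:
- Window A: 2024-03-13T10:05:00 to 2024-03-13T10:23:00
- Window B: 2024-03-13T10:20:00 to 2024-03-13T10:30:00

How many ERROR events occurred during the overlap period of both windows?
0

To find overlap events:

1. Window A: 2024-03-13T10:05:00 to 2024-03-13T10:23:00
2. Window B: 2024-03-13T10:20:00 to 2024-03-13T10:30:00
3. Overlap period: 2024-03-13T10:20:00 to 2024-03-13T10:23:00
4. Count ERROR events in overlap: 0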